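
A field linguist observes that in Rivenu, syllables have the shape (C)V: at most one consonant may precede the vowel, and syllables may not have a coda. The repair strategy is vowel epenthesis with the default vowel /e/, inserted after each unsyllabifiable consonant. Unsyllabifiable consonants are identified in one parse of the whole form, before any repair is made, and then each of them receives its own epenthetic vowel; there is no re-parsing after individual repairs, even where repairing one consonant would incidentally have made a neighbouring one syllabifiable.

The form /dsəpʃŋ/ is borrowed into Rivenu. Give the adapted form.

desəpeʃeŋe

Syllabifying with onset maximization leaves /d/, /p/, /ʃ/, /ŋ/ stranded (no codas are permitted; onsets are limited to one consonant).
Each unlicensed consonant becomes the onset of a new syllable: /d/ → /de/, /p/ → /pe/, /ʃ/ → /ʃe/, /ŋ/ → /ŋe/.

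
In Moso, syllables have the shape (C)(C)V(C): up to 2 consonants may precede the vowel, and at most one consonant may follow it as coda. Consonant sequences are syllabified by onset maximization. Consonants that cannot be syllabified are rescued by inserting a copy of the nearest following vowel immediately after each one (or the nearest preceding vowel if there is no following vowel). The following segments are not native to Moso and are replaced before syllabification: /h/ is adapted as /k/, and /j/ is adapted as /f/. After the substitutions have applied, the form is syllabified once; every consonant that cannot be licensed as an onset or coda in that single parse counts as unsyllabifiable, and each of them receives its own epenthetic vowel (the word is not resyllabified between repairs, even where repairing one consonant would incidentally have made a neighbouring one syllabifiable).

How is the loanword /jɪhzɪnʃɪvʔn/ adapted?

Substitution: /j/ → /f/, /h/ → /k/, giving /fɪkzɪnʃɪvʔn/.
Syllabifying with onset maximization leaves /ʔ/, /n/ stranded (at most one coda consonant is licensed; onsets may contain at most 2 consonants).
Each unlicensed consonant becomes the onset of a new syllable: /ʔ/ → /ʔɪ/, /n/ → /nɪ/.

fɪkzɪnʃɪvʔɪnɪ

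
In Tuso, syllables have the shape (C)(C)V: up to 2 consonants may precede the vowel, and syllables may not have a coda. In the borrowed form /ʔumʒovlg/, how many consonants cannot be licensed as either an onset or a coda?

Syllabifying with onset maximization leaves /v/, /l/, /g/ stranded (no codas are permitted; onsets may contain at most 2 consonants).

3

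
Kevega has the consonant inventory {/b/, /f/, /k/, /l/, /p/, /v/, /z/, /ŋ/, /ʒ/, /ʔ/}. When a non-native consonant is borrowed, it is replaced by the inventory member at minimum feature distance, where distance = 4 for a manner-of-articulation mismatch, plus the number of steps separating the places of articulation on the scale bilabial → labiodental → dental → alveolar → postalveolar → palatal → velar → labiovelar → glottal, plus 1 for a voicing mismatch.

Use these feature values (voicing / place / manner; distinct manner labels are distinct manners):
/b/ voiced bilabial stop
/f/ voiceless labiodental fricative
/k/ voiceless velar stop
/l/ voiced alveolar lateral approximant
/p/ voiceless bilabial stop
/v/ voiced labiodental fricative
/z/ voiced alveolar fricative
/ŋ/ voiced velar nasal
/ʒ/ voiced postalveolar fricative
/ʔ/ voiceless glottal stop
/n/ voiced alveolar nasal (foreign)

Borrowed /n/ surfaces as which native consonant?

/ŋ/ is closest: same manner (nasal), place distance 3 (alveolar→velar), same voicing; total 3. Next closest is /l/ at distance 4.

ŋ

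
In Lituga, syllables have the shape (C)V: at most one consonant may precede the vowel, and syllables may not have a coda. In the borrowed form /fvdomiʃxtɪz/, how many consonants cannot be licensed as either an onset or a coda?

5

The consonants /f/, /v/, /ʃ/, /x/, /z/ cannot be parsed into a legal (C)V syllable (no codas are permitted; onsets are limited to one consonant).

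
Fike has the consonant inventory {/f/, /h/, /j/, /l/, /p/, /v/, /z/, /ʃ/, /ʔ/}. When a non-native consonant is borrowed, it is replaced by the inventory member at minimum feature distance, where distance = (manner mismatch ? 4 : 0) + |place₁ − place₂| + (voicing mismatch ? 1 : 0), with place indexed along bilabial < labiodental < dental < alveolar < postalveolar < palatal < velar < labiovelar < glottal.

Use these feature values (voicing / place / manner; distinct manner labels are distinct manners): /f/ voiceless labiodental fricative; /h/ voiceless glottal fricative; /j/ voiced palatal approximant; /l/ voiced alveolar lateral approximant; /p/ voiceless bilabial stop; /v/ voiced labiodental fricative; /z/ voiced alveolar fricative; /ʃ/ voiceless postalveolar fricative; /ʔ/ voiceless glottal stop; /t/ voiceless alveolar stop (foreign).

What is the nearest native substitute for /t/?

p

/p/ is closest: same manner (stop), place distance 3 (alveolar→bilabial), same voicing; total 3. Next closest is /l/ at distance 5.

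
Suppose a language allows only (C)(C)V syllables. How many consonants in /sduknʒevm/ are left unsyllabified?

3

The consonants /k/, /v/, /m/ cannot be parsed into a legal (C)(C)V syllable (no codas are permitted; onsets may contain at most 2 consonants).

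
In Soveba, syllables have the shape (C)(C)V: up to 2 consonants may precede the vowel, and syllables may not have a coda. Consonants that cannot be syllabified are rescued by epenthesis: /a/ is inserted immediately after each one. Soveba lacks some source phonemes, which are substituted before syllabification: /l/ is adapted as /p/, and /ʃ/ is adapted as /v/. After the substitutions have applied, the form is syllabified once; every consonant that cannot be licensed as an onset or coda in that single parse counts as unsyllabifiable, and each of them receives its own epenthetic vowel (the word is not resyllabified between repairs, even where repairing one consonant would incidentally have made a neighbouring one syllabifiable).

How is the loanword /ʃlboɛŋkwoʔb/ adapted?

Substitution: /ʃ/ → /v/, /l/ → /p/, giving /vpboɛŋkwoʔb/.
Syllabifying with onset maximization leaves /v/, /ŋ/, /ʔ/, /b/ stranded (no codas are permitted; onsets may contain at most 2 consonants).
Each unlicensed consonant becomes the onset of a new syllable: /v/ → /va/, /ŋ/ → /ŋa/, /ʔ/ → /ʔa/, /b/ → /ba/.

vapboɛŋakwoʔaba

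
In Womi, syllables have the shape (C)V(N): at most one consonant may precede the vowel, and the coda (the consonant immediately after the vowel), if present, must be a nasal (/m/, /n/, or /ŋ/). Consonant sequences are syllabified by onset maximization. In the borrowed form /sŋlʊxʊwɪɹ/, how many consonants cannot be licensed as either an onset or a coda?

3

The consonants /s/, /ŋ/, /ɹ/ cannot be parsed into a legal (C)V(N) syllable (only a nasal (/m/, /n/, or /ŋ/) is licensed in coda position; onsets are limited to one consonant).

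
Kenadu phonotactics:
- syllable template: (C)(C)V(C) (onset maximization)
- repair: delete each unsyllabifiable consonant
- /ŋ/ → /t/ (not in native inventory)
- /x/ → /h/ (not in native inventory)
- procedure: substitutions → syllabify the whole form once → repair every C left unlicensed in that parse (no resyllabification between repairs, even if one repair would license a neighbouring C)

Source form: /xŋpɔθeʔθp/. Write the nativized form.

tpɔθeʔ

Substitution: /x/ → /h/, /ŋ/ → /t/, giving /htpɔθeʔθp/.
Under (C)(C)V(C), the unsyllabifiable consonants are /h/, /θ/, /p/ (at most one coda consonant is licensed; onsets may contain at most 2 consonants).
Each unlicensed consonant is deleted: /h/, /θ/, /p/.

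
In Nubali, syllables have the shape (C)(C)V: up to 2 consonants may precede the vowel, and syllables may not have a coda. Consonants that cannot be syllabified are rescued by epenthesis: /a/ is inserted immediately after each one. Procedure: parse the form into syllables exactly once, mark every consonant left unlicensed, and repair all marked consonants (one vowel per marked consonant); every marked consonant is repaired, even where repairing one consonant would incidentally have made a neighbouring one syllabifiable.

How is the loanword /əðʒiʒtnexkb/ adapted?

əðʒiʒatnexakaba

Syllabifying with onset maximization leaves /ʒ/, /x/, /k/, /b/ stranded (no codas are permitted; onsets may contain at most 2 consonants).
Each unlicensed consonant becomes the onset of a new syllable: /ʒ/ → /ʒa/, /x/ → /xa/, /k/ → /ka/, /b/ → /ba/.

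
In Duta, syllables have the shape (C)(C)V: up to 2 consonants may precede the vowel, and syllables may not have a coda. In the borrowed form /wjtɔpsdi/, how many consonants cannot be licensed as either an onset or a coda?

The consonants /w/, /p/ cannot be parsed into a legal (C)(C)V syllable (no codas are permitted; onsets may contain at most 2 consonants).

2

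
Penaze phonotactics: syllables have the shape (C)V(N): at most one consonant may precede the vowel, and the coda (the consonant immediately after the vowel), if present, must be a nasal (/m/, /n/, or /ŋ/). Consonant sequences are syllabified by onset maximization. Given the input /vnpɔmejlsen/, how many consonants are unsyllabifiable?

4

The consonants /v/, /n/, /j/, /l/ cannot be parsed into a legal (C)V(N) syllable (only a nasal (/m/, /n/, or /ŋ/) is licensed in coda position; onsets are limited to one consonant).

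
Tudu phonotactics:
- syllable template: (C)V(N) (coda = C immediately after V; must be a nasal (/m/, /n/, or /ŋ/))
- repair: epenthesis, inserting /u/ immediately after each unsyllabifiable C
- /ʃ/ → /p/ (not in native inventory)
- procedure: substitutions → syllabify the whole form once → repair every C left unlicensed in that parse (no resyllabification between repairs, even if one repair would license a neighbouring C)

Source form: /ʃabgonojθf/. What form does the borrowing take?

Substitution: /ʃ/ → /p/, giving /pabgonojθf/.
Syllabifying with onset maximization leaves /b/, /j/, /θ/, /f/ stranded (only a nasal (/m/, /n/, or /ŋ/) is licensed in coda position; onsets are limited to one consonant).
Each unlicensed consonant becomes the onset of a new syllable: /b/ → /bu/, /j/ → /ju/, /θ/ → /θu/, /f/ → /fu/.

pabugonojuθufu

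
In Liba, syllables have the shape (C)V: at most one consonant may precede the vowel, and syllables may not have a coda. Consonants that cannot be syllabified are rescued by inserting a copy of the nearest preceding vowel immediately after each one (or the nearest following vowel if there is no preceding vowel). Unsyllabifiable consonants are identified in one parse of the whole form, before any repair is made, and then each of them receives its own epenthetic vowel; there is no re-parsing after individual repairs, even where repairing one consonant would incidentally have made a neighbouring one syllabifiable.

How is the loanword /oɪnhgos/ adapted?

oɪnɪhɪgoso

The consonants /n/, /h/, /s/ cannot be parsed into a legal (C)V syllable (no codas are permitted; onsets are limited to one consonant).
Inserting the epenthetic vowel yields /n/ → /nɪ/, /h/ → /hɪ/, /s/ → /so/.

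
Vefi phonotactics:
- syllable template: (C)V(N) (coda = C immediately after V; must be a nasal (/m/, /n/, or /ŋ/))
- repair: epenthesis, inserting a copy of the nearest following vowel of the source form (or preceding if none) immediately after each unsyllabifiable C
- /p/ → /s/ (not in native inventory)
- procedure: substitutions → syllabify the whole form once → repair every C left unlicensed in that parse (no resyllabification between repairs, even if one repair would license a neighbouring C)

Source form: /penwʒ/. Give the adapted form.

Substitution: /p/ → /s/, giving /senwʒ/.
Syllabifying with onset maximization leaves /w/, /ʒ/ stranded (only a nasal (/m/, /n/, or /ŋ/) is licensed in coda position; onsets are limited to one consonant).
Inserting the epenthetic vowel yields /w/ → /we/, /ʒ/ → /ʒe/.

senweʒe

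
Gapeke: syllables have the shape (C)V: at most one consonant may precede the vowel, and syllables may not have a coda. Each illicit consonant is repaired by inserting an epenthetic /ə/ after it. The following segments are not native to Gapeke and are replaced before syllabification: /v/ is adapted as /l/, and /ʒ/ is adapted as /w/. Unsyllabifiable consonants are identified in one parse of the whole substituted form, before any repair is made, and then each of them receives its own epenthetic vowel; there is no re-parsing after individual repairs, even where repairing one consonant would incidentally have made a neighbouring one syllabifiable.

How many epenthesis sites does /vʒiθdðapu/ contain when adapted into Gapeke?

After substitution the input is /lwiθdðapu/.
The unsyllabifiable consonants are /l/, /θ/, /d/; each receives one epenthetic vowel.

3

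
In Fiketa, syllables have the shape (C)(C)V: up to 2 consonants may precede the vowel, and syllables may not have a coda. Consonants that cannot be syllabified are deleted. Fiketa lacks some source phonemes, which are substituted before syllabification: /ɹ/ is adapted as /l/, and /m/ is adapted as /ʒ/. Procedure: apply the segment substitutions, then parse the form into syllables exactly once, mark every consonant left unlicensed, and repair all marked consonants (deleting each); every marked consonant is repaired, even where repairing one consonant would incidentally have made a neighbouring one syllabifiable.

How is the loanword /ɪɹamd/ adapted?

ɪla

Substitution: /ɹ/ → /l/, /m/ → /ʒ/, giving /ɪlaʒd/.
The consonants /ʒ/, /d/ cannot be parsed into a legal (C)(C)V syllable (no codas are permitted; onsets may contain at most 2 consonants).
Each unlicensed consonant is deleted: /ʒ/, /d/.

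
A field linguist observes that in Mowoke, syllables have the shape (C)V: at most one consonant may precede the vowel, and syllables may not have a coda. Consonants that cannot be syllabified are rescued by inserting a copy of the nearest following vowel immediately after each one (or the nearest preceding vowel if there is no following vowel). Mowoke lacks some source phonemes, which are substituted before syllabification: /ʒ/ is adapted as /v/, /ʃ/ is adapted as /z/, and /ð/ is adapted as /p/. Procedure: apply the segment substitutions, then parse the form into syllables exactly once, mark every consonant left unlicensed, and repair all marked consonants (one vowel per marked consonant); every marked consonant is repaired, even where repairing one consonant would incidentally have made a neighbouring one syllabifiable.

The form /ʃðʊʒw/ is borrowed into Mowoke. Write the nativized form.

Substitution: /ʃ/ → /z/, /ð/ → /p/, /ʒ/ → /v/, giving /zpʊvw/.
Syllabifying with onset maximization leaves /z/, /v/, /w/ stranded (no codas are permitted; onsets are limited to one consonant).
Epenthesis after each stranded consonant: /z/ → /zʊ/, /v/ → /vʊ/, /w/ → /wʊ/.

zʊpʊvʊwʊ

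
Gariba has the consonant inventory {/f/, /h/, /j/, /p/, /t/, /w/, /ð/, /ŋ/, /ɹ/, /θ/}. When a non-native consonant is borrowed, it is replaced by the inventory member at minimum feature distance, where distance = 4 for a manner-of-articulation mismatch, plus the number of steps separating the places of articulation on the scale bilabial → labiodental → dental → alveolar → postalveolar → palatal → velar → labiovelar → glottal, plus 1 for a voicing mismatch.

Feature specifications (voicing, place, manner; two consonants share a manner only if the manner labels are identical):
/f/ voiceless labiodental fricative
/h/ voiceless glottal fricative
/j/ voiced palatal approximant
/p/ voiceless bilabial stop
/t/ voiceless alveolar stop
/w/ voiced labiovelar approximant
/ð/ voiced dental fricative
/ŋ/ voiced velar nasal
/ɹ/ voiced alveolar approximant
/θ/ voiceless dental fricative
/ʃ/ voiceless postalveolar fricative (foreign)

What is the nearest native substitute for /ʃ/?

/θ/ is closest: same manner (fricative), place distance 2 (postalveolar→dental), same voicing; total 2. Next closest is /f/ at distance 3.

θ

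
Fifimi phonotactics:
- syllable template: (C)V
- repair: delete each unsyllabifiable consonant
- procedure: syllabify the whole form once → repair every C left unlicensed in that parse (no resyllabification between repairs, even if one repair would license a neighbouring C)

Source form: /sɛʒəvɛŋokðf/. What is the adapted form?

sɛʒəvɛŋo

The consonants /k/, /ð/, /f/ cannot be parsed into a legal (C)V syllable (no codas are permitted; onsets are limited to one consonant).
Deletion applies to /k/, /ð/, /f/.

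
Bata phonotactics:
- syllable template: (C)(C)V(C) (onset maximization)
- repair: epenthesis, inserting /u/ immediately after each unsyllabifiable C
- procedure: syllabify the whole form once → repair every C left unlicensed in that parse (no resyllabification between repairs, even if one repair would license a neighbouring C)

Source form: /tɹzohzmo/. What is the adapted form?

tuɹzohzmo

The consonants /t/ cannot be parsed into a legal (C)(C)V(C) syllable (at most one coda consonant is licensed; onsets may contain at most 2 consonants).
Each unlicensed consonant becomes the onset of a new syllable: /t/ → /tu/.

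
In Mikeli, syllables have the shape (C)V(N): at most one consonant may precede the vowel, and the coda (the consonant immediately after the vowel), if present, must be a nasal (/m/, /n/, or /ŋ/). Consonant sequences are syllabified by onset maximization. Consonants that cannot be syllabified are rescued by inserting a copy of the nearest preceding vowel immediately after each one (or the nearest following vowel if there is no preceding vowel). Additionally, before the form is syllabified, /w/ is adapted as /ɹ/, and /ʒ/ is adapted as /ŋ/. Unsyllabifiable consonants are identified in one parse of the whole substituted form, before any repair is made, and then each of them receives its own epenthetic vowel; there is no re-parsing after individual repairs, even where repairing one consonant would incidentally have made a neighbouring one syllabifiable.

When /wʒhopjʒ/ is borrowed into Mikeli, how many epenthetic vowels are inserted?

5

After substitution the input is /ɹŋhopjŋ/.
The unsyllabifiable consonants are /ɹ/, /ŋ/, /p/, /j/, /ŋ/; each receives one epenthetic vowel.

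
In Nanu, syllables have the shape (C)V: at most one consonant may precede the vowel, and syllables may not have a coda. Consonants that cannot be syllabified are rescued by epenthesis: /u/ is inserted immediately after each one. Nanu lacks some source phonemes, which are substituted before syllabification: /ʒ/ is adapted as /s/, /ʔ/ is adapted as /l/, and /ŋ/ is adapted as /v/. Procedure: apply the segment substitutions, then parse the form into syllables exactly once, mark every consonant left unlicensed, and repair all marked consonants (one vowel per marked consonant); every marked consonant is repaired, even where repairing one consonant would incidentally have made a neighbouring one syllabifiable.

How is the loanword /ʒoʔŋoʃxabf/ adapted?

Substitution: /ʒ/ → /s/, /ʔ/ → /l/, /ŋ/ → /v/, giving /solvoʃxabf/.
Syllabifying with onset maximization leaves /l/, /ʃ/, /b/, /f/ stranded (no codas are permitted; onsets are limited to one consonant).
Epenthesis after each stranded consonant: /l/ → /lu/, /ʃ/ → /ʃu/, /b/ → /bu/, /f/ → /fu/.

soluvoʃuxabufu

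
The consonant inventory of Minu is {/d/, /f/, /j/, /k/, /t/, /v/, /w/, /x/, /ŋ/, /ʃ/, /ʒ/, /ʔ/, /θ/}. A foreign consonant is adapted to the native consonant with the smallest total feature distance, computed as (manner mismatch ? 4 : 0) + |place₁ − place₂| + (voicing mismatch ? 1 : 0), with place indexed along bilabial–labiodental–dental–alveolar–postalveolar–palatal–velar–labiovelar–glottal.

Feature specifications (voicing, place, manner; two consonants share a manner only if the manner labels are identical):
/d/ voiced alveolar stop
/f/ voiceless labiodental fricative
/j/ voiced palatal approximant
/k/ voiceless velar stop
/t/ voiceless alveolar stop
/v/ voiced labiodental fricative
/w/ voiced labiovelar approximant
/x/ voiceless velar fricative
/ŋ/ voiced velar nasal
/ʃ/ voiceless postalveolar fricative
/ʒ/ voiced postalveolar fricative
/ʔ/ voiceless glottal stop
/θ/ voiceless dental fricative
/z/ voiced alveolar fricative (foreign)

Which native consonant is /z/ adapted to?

ʒ

/ʒ/ is closest: same manner (fricative), place distance 1 (alveolar→postalveolar), same voicing; total 1. Next closest is /v/ at distance 2.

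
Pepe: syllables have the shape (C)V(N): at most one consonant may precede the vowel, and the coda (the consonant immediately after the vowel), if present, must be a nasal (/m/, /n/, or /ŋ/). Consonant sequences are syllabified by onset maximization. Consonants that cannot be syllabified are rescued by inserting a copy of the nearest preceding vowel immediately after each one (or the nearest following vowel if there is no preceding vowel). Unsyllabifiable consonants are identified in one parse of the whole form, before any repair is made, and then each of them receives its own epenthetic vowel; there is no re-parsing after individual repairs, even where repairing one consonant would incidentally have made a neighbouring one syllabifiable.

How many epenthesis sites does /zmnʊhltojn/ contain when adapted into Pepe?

The unsyllabifiable consonants are /z/, /m/, /h/, /l/, /j/, /n/; each receives one epenthetic vowel.

6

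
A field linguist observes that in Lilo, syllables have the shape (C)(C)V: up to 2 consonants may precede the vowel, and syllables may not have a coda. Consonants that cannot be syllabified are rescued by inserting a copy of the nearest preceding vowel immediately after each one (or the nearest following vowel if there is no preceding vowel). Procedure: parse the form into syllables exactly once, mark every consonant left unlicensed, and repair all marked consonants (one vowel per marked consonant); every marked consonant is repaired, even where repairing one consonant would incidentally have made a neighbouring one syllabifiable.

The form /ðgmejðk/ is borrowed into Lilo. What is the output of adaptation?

The consonants /ð/, /j/, /ð/, /k/ cannot be parsed into a legal (C)(C)V syllable (no codas are permitted; onsets may contain at most 2 consonants).
Each unlicensed consonant becomes the onset of a new syllable: /ð/ → /ðe/, /j/ → /je/, /ð/ → /ðe/, /k/ → /ke/.

ðegmejeðeke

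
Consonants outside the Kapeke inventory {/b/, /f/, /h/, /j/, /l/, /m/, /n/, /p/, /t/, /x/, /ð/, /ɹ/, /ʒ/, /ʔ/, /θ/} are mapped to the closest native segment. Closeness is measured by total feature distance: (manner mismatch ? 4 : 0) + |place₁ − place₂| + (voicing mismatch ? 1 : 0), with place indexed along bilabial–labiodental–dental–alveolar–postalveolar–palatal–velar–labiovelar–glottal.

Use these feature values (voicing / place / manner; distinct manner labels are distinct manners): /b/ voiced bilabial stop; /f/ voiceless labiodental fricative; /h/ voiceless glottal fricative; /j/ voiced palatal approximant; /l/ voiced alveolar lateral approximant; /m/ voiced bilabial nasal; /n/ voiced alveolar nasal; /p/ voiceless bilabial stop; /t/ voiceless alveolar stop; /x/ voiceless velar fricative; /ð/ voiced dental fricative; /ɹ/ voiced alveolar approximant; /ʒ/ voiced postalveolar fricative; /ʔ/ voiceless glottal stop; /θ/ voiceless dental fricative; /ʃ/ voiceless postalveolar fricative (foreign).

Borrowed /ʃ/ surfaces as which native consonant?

/ʒ/ is closest: same manner (fricative), place distance 0 (postalveolar→postalveolar), voicing differs (+1); total 1. Next closest is /x/ at distance 2.

ʒ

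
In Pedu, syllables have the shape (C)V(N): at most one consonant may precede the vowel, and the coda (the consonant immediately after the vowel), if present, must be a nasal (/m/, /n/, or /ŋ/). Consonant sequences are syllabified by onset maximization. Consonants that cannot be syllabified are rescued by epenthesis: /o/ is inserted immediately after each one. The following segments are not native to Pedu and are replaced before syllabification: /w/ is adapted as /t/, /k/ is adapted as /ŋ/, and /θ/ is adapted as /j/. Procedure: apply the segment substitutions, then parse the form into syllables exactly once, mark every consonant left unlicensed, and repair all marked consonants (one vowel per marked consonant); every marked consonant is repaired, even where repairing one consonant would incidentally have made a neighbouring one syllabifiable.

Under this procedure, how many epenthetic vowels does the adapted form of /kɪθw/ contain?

After substitution the input is /ŋɪjt/.
The unsyllabifiable consonants are /j/, /t/; each receives one epenthetic vowel.

2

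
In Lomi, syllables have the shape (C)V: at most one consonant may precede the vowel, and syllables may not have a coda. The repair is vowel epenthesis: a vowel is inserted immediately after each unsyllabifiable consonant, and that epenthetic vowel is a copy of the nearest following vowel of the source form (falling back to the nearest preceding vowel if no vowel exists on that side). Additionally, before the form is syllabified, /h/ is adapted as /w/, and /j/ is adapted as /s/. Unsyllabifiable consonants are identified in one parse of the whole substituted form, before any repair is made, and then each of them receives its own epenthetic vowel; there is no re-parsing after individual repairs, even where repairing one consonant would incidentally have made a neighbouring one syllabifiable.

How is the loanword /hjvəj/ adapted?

wəsəvəsə

Substitution: /h/ → /w/, /j/ → /s/, giving /wsvəs/.
Under (C)V, the unsyllabifiable consonants are /w/, /s/, /s/ (no codas are permitted; onsets are limited to one consonant).
Epenthesis after each stranded consonant: /w/ → /wə/, /s/ → /sə/, /s/ → /sə/.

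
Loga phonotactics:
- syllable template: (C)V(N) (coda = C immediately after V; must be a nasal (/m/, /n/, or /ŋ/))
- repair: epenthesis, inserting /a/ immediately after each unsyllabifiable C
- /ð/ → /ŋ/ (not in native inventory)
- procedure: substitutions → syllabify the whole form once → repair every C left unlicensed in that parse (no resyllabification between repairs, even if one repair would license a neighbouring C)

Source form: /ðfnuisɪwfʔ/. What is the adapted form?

ŋafanuisɪwafaʔa

Substitution: /ð/ → /ŋ/, giving /ŋfnuisɪwfʔ/.
Under (C)V(N), the unsyllabifiable consonants are /ŋ/, /f/, /w/, /f/, /ʔ/ (only a nasal (/m/, /n/, or /ŋ/) is licensed in coda position; onsets are limited to one consonant).
Inserting the epenthetic vowel yields /ŋ/ → /ŋa/, /f/ → /fa/, /w/ → /wa/, /f/ → /fa/, /ʔ/ → /ʔa/.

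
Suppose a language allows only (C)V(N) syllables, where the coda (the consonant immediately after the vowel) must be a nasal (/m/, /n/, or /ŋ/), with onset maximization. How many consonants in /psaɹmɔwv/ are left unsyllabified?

4

The consonants /p/, /ɹ/, /w/, /v/ cannot be parsed into a legal (C)V(N) syllable (only a nasal (/m/, /n/, or /ŋ/) is licensed in coda position; onsets are limited to one consonant).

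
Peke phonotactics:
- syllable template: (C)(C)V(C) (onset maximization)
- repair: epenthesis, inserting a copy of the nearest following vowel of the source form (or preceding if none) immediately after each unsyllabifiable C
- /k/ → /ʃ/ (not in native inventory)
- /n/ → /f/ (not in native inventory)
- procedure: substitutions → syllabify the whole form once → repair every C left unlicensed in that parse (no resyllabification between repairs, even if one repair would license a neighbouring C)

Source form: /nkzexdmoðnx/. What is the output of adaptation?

Substitution: /n/ → /f/, /k/ → /ʃ/, giving /fʃzexdmoðfx/.
Under (C)(C)V(C), the unsyllabifiable consonants are /f/, /f/, /x/ (at most one coda consonant is licensed; onsets may contain at most 2 consonants).
Each unlicensed consonant becomes the onset of a new syllable: /f/ → /fe/, /f/ → /fo/, /x/ → /xo/.

feʃzexdmoðfoxo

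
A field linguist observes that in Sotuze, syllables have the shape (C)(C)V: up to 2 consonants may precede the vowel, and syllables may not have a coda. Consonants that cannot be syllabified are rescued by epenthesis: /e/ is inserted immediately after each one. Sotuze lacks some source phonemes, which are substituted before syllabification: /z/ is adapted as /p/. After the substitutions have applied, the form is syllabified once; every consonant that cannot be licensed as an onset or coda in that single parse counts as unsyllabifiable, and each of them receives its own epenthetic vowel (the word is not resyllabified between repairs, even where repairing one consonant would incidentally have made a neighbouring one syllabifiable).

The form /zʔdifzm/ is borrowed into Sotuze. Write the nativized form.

peʔdifepeme

Substitution: /z/ → /p/, giving /pʔdifpm/.
Under (C)(C)V, the unsyllabifiable consonants are /p/, /f/, /p/, /m/ (no codas are permitted; onsets may contain at most 2 consonants).
Inserting the epenthetic vowel yields /p/ → /pe/, /f/ → /fe/, /p/ → /pe/, /m/ → /me/.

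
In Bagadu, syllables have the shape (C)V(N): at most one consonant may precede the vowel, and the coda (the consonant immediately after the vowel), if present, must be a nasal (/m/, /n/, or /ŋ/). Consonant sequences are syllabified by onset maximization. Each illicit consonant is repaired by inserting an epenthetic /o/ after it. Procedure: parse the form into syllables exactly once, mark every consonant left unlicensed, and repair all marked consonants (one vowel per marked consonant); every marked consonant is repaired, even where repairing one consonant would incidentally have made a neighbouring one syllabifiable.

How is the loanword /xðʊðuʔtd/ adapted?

Syllabifying with onset maximization leaves /x/, /ʔ/, /t/, /d/ stranded (only a nasal (/m/, /n/, or /ŋ/) is licensed in coda position; onsets are limited to one consonant).
Each unlicensed consonant becomes the onset of a new syllable: /x/ → /xo/, /ʔ/ → /ʔo/, /t/ → /to/, /d/ → /do/.

xoðʊðuʔotodo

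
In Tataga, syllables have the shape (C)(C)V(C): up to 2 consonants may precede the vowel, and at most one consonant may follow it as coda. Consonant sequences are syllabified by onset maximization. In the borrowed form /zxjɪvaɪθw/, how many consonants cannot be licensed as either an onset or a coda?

The consonants /z/, /w/ cannot be parsed into a legal (C)(C)V(C) syllable (at most one coda consonant is licensed; onsets may contain at most 2 consonants).

2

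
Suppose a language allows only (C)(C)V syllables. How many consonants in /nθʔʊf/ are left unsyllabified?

The consonants /n/, /f/ cannot be parsed into a legal (C)(C)V syllable (no codas are permitted; onsets may contain at most 2 consonants).

2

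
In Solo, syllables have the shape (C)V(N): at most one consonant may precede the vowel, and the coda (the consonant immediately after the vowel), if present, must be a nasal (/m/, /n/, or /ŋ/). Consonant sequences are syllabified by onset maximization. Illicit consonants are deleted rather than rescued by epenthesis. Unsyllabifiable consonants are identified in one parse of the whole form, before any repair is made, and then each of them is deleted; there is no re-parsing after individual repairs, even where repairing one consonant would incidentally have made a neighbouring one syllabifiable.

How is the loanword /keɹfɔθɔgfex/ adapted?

kefɔθɔfe

The consonants /ɹ/, /g/, /x/ cannot be parsed into a legal (C)V(N) syllable (only a nasal (/m/, /n/, or /ŋ/) is licensed in coda position; onsets are limited to one consonant).
Deleting the stranded consonants removes /ɹ/, /g/, /x/.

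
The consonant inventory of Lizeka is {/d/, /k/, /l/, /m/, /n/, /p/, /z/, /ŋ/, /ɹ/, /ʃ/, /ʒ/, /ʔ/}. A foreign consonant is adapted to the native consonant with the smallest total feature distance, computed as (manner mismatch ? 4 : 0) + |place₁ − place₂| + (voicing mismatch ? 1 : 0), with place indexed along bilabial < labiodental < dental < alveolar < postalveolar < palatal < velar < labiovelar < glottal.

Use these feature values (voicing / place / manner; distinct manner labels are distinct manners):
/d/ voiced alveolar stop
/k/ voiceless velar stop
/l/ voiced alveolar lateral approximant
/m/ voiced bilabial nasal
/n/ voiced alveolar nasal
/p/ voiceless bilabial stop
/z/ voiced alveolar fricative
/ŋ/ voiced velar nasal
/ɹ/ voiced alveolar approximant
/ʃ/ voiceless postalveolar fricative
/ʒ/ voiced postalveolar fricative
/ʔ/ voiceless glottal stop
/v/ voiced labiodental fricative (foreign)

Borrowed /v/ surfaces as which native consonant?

/z/ is closest: same manner (fricative), place distance 2 (labiodental→alveolar), same voicing; total 2. Next closest is /ʒ/ at distance 3.

z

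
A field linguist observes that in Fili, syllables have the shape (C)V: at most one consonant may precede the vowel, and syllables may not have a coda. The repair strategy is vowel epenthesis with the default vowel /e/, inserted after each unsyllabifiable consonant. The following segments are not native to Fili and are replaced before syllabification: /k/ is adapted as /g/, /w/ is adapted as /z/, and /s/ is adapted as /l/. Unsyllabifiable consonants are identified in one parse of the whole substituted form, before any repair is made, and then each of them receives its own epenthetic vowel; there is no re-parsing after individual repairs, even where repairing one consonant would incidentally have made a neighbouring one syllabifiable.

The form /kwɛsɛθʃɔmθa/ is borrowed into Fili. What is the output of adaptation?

gezɛlɛθeʃɔmeθa

Substitution: /k/ → /g/, /w/ → /z/, /s/ → /l/, giving /gzɛlɛθʃɔmθa/.
Under (C)V, the unsyllabifiable consonants are /g/, /θ/, /m/ (no codas are permitted; onsets are limited to one consonant).
Inserting the epenthetic vowel yields /g/ → /ge/, /θ/ → /θe/, /m/ → /me/.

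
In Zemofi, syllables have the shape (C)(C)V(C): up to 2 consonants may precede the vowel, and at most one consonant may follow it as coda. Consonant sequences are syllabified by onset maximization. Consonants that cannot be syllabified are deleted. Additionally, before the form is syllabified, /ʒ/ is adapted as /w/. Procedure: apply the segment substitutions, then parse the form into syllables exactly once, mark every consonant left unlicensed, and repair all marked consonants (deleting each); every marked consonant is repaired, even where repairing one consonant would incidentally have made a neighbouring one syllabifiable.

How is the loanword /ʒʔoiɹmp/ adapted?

Substitution: /ʒ/ → /w/, giving /wʔoiɹmp/.
Syllabifying with onset maximization leaves /m/, /p/ stranded (at most one coda consonant is licensed; onsets may contain at most 2 consonants).
Each unlicensed consonant is deleted: /m/, /p/.

wʔoiɹ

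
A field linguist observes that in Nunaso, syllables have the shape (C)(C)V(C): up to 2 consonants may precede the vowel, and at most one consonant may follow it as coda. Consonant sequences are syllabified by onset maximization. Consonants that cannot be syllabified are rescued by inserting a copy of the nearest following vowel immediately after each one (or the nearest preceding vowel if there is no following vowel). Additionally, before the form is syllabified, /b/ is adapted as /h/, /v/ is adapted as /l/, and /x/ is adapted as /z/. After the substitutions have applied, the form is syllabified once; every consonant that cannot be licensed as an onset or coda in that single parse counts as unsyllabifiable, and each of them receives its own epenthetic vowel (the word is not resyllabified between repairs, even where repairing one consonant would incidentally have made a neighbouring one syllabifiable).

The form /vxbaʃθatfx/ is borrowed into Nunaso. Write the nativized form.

lazhaʃθatfaza

Substitution: /v/ → /l/, /x/ → /z/, /b/ → /h/, giving /lzhaʃθatfz/.
The consonants /l/, /f/, /z/ cannot be parsed into a legal (C)(C)V(C) syllable (at most one coda consonant is licensed; onsets may contain at most 2 consonants).
Each unlicensed consonant becomes the onset of a new syllable: /l/ → /la/, /f/ → /fa/, /z/ → /za/.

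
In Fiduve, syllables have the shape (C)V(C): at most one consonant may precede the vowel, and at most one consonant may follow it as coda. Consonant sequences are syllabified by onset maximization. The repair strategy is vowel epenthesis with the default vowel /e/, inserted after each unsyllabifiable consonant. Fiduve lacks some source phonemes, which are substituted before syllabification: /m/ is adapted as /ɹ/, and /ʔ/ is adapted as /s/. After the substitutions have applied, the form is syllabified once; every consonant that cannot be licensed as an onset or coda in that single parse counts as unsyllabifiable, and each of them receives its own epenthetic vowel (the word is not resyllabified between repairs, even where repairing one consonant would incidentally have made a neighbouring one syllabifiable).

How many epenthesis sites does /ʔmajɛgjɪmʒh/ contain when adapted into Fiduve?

After substitution the input is /sɹajɛgjɪɹʒh/.
The unsyllabifiable consonants are /s/, /ʒ/, /h/; each receives one epenthetic vowel.

3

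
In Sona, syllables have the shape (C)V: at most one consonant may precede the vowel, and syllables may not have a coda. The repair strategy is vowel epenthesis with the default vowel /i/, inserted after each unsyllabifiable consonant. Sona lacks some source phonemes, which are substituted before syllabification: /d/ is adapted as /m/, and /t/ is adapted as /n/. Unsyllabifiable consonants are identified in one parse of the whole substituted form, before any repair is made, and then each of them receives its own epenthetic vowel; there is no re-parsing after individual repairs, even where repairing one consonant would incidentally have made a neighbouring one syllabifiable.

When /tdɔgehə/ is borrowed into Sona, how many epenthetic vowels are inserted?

1

After substitution the input is /nmɔgehə/.
The unsyllabifiable consonants are /n/; each receives one epenthetic vowel.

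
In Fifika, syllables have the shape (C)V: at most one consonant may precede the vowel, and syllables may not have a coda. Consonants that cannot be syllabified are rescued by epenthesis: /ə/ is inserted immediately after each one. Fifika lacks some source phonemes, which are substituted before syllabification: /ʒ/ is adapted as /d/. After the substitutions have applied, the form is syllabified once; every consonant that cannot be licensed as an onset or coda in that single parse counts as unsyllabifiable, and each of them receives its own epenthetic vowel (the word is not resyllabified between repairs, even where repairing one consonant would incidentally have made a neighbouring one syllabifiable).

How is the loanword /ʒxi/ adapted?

dəxi

Substitution: /ʒ/ → /d/, giving /dxi/.
Syllabifying with onset maximization leaves /d/ stranded (no codas are permitted; onsets are limited to one consonant).
Inserting the epenthetic vowel yields /d/ → /də/.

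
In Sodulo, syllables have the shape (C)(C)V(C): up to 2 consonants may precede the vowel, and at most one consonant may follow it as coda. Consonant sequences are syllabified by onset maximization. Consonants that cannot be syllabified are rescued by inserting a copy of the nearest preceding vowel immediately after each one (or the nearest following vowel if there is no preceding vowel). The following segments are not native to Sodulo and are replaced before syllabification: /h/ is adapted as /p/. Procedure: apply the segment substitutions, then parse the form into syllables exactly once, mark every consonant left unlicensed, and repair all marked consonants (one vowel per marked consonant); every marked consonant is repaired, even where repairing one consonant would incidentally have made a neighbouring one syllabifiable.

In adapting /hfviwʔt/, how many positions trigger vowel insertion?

After substitution the input is /pfviwʔt/.
The unsyllabifiable consonants are /p/, /ʔ/, /t/; each receives one epenthetic vowel.

3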